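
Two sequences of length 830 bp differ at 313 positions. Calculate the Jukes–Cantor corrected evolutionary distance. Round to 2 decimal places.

p = 313/830 ≈ 0.377108.
d = −(3/4) ln(1 − 4p/3) = −0.75 ln(1 − 0.502811) = −0.75 ln(0.497189)
  = −0.75 × (-0.698785) = 0.524089 substitutions/site.

0.52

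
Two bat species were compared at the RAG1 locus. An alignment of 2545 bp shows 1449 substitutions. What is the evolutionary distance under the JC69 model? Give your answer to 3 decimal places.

p = 1449/2545 ≈ 0.569352.
d = −(3/4) ln(1 − 4p/3) = −0.75 ln(1 − 0.759136) = −0.75 ln(0.240864)
  = −0.75 × (-1.423523) = 1.067642 substitutions/site.

1.068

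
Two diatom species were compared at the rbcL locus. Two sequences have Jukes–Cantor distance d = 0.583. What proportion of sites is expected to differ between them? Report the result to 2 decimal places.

p = (3/4)(1 − e^(−4d/3)) = 0.75 × (1 − e^(-0.777333)) = 0.75 × (1 − 0.459630) = 0.405278.

0.41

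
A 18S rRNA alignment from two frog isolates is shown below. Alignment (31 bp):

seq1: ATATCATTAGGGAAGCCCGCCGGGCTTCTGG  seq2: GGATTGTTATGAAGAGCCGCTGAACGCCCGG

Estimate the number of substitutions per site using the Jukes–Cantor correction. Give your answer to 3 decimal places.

0.777

The sequences differ at 15 of 31 sites, so p = 15/31 ≈ 0.483871.
d = −(3/4) ln(1 − 4p/3) = −0.75 ln(1 − 0.645161) = −0.75 ln(0.354839)
  = −0.75 × (-1.036091) = 0.777068 substitutions/site.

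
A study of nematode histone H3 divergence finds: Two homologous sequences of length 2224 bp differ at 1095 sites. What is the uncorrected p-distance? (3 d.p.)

0.492

p = 1095/2224 = 0.492356… ≈ 0.492 (to 3 d.p.).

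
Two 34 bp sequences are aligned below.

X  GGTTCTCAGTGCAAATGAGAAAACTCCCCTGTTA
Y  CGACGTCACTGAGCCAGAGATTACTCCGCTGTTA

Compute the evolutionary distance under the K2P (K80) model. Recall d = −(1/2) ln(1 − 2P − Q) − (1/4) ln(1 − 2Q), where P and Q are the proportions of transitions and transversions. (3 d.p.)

0.551

Of 34 sites, 2 differences are transitions and 11 are transversions, so P = 2/34 ≈ 0.058824 and Q = 11/34 ≈ 0.323529.
Under the Kimura two-parameter model, d = −½ ln(1 − 2P − Q) − ¼ ln(1 − 2Q).
1 − 2P − Q = 0.558823, giving −½ ln(0.558823) = 0.290961.
1 − 2Q = 0.352942, giving −¼ ln(0.352942) = 0.260363.
d = 0.290961 + 0.260363 = 0.551324.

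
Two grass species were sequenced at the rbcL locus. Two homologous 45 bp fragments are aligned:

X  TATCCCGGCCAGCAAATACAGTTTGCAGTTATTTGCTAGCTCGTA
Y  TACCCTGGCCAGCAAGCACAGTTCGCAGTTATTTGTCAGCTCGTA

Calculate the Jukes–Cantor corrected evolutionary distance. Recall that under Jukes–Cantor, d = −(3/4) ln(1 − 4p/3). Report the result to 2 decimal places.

0.17

The sequences differ at 7 of 45 sites (3, 6, 16, 17, 24, 36, 37), so p = 7/45 ≈ 0.155556.
d = −(3/4) ln(1 − 4p/3) = −0.75 ln(1 − 0.207408) = −0.75 ln(0.792592)
  = −0.75 × (-0.232447) = 0.174335 substitutions/site.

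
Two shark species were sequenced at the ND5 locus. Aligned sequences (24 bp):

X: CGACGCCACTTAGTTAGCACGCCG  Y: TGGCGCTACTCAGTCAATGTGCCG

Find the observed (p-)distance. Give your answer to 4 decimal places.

0.3750

The sequences differ at 9 of 24 positions (sites 1, 3, 7, 11, 15, 17, 18, 19, 20).
p = 9/24 = 0.3750.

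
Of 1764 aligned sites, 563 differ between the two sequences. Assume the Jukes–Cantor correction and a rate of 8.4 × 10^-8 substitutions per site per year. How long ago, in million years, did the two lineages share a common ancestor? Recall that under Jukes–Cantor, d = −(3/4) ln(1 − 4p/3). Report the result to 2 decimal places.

p = 563/1764 ≈ 0.319161.
d = −(3/4) ln(1 − 4p/3) = −0.75 ln(1 − 0.425548) = −0.75 ln(0.574452)
  = −0.75 × (-0.554339) = 0.415754 substitutions/site.
Under a molecular clock d = 2μt, so t = d/(2μ) = 0.415754 / (2 × 8.4 × 10^-8) = 2.47 million years.

2.47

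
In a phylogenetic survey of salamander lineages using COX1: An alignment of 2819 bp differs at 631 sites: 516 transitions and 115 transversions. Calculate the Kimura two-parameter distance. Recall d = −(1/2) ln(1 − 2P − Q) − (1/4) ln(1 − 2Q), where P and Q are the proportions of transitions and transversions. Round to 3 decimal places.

P = 516/2819 ≈ 0.183044 and Q = 115/2819 ≈ 0.040795.
Under the Kimura two-parameter model, d = −½ ln(1 − 2P − Q) − ¼ ln(1 − 2Q).
1 − 2P − Q = 0.593117, giving −½ ln(0.593117) = 0.261182.
1 − 2Q = 0.91841, giving −¼ ln(0.91841) = 0.021278.
d = 0.261182 + 0.021278 = 0.282460.

0.282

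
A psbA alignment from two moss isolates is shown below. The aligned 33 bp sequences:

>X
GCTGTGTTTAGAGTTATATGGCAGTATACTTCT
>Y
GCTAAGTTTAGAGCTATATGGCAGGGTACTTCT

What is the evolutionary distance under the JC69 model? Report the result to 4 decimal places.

0.1693

The sequences differ at 5 of 33 sites (4, 5, 14, 25, 26), so p = 5/33 ≈ 0.151515.
d = −(3/4) ln(1 − 4p/3) = −0.75 ln(1 − 0.20202) = −0.75 ln(0.79798)
  = −0.75 × (-0.225672) = 0.169254 substitutions/site.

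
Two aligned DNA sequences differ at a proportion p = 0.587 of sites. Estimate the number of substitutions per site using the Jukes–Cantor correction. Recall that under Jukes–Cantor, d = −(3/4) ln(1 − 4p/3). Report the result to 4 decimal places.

1.1447

d = −(3/4) ln(1 − 4p/3) = −0.75 ln(1 − 0.782667) = −0.75 ln(0.217333)
  = −0.75 × (-1.526325) = 1.144744 substitutions/site.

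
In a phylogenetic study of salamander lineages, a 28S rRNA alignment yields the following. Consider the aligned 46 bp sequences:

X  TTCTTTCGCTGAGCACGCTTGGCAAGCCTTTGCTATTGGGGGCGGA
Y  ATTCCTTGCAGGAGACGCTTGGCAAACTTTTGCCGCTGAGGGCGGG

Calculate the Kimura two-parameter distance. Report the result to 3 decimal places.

0.533

Of 46 sites, 13 differences are transitions and 3 are transversions, so P = 13/46 ≈ 0.282609 and Q = 3/46 ≈ 0.065217.
Under the Kimura two-parameter model, d = −½ ln(1 − 2P − Q) − ¼ ln(1 − 2Q).
1 − 2P − Q = 0.369565, giving −½ ln(0.369565) = 0.497714.
1 − 2Q = 0.869566, giving −¼ ln(0.869566) = 0.034940.
d = 0.497714 + 0.034940 = 0.532654.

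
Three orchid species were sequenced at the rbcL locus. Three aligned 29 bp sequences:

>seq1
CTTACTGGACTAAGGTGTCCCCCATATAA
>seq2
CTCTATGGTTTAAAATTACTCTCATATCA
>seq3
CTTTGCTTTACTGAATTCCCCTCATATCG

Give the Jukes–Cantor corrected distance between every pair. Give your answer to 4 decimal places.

d(seq1,seq2) = 0.6018, d(seq1,seq3) = 1.1411, d(seq2,seq3) = 0.6018

seq1–seq2: 12/29 sites differ → p ≈ 0.413793, d = −0.75 ln(1 − 0.551724) = 0.601760 ≈ 0.6018.
seq1–seq3: 17/29 sites differ → p ≈ 0.586207, d = −0.75 ln(1 − 0.781609) = 1.141101 ≈ 1.1411.
seq2–seq3: 12/29 sites differ → p ≈ 0.413793, d = −0.75 ln(1 − 0.551724) = 0.601760 ≈ 0.6018.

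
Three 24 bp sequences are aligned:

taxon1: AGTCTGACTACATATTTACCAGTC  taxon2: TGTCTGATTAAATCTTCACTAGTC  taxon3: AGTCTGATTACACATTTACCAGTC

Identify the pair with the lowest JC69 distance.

taxon1–taxon2: 6/24 differ, p = 0.250, d = 0.304.
taxon1–taxon3: 2/24 differ, p = 0.083, d = 0.088.
taxon2–taxon3: 6/24 differ, p = 0.250, d = 0.304.
The smallest distance is between taxon1 and taxon3.

taxon1 and taxon3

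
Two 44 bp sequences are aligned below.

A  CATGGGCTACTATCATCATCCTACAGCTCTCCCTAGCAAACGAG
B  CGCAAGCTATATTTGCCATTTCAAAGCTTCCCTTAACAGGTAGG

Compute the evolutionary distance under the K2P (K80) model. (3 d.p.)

1.929

Of 44 sites, 20 differences are transitions and 3 are transversions, so P = 20/44 ≈ 0.454545 and Q = 3/44 ≈ 0.068182.
Under the Kimura two-parameter model, d = −½ ln(1 − 2P − Q) − ¼ ln(1 − 2Q).
1 − 2P − Q = 0.022728, giving −½ ln(0.022728) = 1.892079.
1 − 2Q = 0.863636, giving −¼ ln(0.863636) = 0.036651.
d = 1.892079 + 0.036651 = 1.928730.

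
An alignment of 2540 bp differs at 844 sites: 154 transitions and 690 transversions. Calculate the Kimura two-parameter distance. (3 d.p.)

0.445

P = 154/2540 ≈ 0.06063 and Q = 690/2540 ≈ 0.271654.
Under the Kimura two-parameter model, d = −½ ln(1 − 2P − Q) − ¼ ln(1 − 2Q).
1 − 2P − Q = 0.607086, giving −½ ln(0.607086) = 0.249542.
1 − 2Q = 0.456692, giving −¼ ln(0.456692) = 0.195937.
d = 0.249542 + 0.195937 = 0.445479.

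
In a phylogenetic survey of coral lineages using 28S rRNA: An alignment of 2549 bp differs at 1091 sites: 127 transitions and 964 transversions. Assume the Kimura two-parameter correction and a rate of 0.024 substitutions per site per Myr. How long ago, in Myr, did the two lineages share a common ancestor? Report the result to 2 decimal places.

P = 127/2549 ≈ 0.049823 and Q = 964/2549 ≈ 0.378188.
Under the Kimura two-parameter model, d = −½ ln(1 − 2P − Q) − ¼ ln(1 − 2Q).
1 − 2P − Q = 0.522166, giving −½ ln(0.522166) = 0.324885.
1 − 2Q = 0.243624, giving −¼ ln(0.243624) = 0.353032.
d = 0.324885 + 0.353032 = 0.677917.
Under a molecular clock d = 2μt, so t = d/(2μ) = 0.677917 / (2 × 0.024) = 14.12 Myr.

14.12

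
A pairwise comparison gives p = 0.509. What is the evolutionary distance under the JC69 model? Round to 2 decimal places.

d = −(3/4) ln(1 − 4p/3) = −0.75 ln(1 − 0.678667) = −0.75 ln(0.321333)
  = −0.75 × (-1.135277) = 0.851458 substitutions/site.

0.85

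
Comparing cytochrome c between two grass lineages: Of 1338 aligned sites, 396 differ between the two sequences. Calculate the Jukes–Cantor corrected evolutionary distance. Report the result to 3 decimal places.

p = 396/1338 ≈ 0.295964.
d = −(3/4) ln(1 − 4p/3) = −0.75 ln(1 − 0.394619) = −0.75 ln(0.605381)
  = −0.75 × (-0.501897) = 0.376423 substitutions/site.

0.376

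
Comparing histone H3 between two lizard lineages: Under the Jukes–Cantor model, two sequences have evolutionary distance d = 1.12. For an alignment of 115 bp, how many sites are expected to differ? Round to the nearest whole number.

67

Invert JC69: p = (3/4)(1 − e^(−4d/3)) = 0.75 × (1 − e^(-1.493333)) = 0.75 × (1 − 0.224623) = 0.581533.
Expected differing sites = pL ≈ 0.581533 × 115 = 66.876295 ≈ 67.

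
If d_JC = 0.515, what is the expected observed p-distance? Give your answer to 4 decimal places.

0.3726

p = (3/4)(1 − e^(−4d/3)) = 0.75 × (1 − e^(-0.686667)) = 0.75 × (1 − 0.503251) = 0.372562.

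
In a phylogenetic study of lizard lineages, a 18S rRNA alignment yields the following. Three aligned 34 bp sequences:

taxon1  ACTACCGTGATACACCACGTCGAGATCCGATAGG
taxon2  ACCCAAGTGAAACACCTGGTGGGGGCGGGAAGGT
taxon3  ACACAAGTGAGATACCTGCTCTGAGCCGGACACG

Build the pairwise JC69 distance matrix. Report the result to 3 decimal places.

taxon1–taxon2: 16/34 sites differ → p ≈ 0.470588, d = −0.75 ln(1 − 0.627451) = 0.740540 ≈ 0.741.
taxon1–taxon3: 17/34 sites differ → p = 0.5, d = −0.75 ln(1 − 0.666667) = 0.823960 ≈ 0.824.
taxon2–taxon3: 12/34 sites differ → p ≈ 0.352941, d = −0.75 ln(1 − 0.470588) = 0.476991 ≈ 0.477.

d(taxon1,taxon2) = 0.741, d(taxon1,taxon3) = 0.824, d(taxon2,taxon3) = 0.477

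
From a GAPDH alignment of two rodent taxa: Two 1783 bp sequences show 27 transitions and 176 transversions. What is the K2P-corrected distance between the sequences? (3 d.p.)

P = 27/1783 ≈ 0.015143 and Q = 176/1783 ≈ 0.09871.
Under the Kimura two-parameter model, d = −½ ln(1 − 2P − Q) − ¼ ln(1 − 2Q).
1 − 2P − Q = 0.871004, giving −½ ln(0.871004) = 0.069054.
1 − 2Q = 0.80258, giving −¼ ln(0.80258) = 0.054981.
d = 0.069054 + 0.054981 = 0.124035.

0.124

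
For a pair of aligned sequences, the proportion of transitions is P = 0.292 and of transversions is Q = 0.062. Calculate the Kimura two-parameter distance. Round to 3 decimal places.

Under the Kimura two-parameter model, d = −½ ln(1 − 2P − Q) − ¼ ln(1 − 2Q).
1 − 2P − Q = 0.354, giving −½ ln(0.354) = 0.519229.
1 − 2Q = 0.876, giving −¼ ln(0.876) = 0.033097.
d = 0.519229 + 0.033097 = 0.552326.

0.552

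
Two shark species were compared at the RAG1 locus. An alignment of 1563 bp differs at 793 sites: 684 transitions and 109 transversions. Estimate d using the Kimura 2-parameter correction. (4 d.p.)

P = 684/1563 ≈ 0.43762 and Q = 109/1563 ≈ 0.069738.
Under the Kimura two-parameter model, d = −½ ln(1 − 2P − Q) − ¼ ln(1 − 2Q).
1 − 2P − Q = 0.055022, giving −½ ln(0.055022) = 1.450011.
1 − 2Q = 0.860524, giving −¼ ln(0.860524) = 0.037553.
d = 1.450011 + 0.037553 = 1.487564.

1.4876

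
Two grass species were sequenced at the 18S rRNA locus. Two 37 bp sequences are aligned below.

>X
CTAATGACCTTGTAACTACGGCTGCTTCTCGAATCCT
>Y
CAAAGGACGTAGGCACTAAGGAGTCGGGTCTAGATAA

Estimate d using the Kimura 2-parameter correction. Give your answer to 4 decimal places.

Of 37 sites, 2 differences are transitions and 17 are transversions, so P = 2/37 ≈ 0.054054 and Q = 17/37 ≈ 0.459459.
Under the Kimura two-parameter model, d = −½ ln(1 − 2P − Q) − ¼ ln(1 − 2Q).
1 − 2P − Q = 0.432433, giving −½ ln(0.432433) = 0.419164.
1 − 2Q = 0.081082, giving −¼ ln(0.081082) = 0.628074.
d = 0.419164 + 0.628074 = 1.047238.

1.0472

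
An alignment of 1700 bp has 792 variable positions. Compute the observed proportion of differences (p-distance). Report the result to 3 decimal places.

0.466

p = 792/1700 = 0.465882… ≈ 0.466 (to 3 d.p.).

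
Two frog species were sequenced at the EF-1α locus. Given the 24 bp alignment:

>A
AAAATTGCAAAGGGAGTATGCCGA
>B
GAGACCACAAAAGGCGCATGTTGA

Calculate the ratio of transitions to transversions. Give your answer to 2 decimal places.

Transitions are A↔G and C↔T; transversions are all other mismatches.
Transitions: 9. Transversions: 1.
R = 9/1 = 9.00.

9.00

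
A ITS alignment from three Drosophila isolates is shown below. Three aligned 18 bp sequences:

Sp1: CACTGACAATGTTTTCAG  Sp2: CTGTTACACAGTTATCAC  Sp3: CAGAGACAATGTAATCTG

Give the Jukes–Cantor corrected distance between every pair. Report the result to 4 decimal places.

Sp1–Sp2: 7/18 sites differ → p ≈ 0.388889, d = −0.75 ln(1 − 0.518519) = 0.548166 ≈ 0.5482.
Sp1–Sp3: 5/18 sites differ → p ≈ 0.277778, d = −0.75 ln(1 − 0.370371) = 0.346968 ≈ 0.3470.
Sp2–Sp3: 8/18 sites differ → p ≈ 0.444444, d = −0.75 ln(1 − 0.592592) = 0.673455 ≈ 0.6735.

d(Sp1,Sp2) = 0.5482, d(Sp1,Sp3) = 0.3470, d(Sp2,Sp3) = 0.6735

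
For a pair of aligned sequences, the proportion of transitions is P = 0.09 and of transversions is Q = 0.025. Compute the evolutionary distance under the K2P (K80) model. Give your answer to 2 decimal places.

Under the Kimura two-parameter model, d = −½ ln(1 − 2P − Q) − ¼ ln(1 − 2Q).
1 − 2P − Q = 0.795, giving −½ ln(0.795) = 0.114707.
1 − 2Q = 0.95, giving −¼ ln(0.95) = 0.012823.
d = 0.114707 + 0.012823 = 0.127530.

0.13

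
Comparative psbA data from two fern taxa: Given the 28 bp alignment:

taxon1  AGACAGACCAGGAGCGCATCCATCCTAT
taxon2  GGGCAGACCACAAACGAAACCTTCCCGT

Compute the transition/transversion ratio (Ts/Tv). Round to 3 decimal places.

Transitions are A↔G and C↔T; transversions are all other mismatches.
Transitions: 6. Transversions: 4.
R = 6/4 = 1.500.

1.500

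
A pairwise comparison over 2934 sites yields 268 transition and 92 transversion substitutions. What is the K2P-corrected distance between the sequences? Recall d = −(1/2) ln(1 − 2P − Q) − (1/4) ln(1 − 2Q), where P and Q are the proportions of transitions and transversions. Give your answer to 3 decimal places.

0.137

P = 268/2934 ≈ 0.091343 and Q = 92/2934 ≈ 0.031357.
Under the Kimura two-parameter model, d = −½ ln(1 − 2P − Q) − ¼ ln(1 − 2Q).
1 − 2P − Q = 0.785957, giving −½ ln(0.785957) = 0.120427.
1 − 2Q = 0.937286, giving −¼ ln(0.937286) = 0.016192.
d = 0.120427 + 0.016192 = 0.136619.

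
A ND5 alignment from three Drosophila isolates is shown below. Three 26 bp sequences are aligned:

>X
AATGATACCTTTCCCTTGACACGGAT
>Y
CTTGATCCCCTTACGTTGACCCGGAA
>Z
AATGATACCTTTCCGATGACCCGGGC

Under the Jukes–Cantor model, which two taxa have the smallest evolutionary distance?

X and Z

X–Y: 8/26 differ, p = 0.308, d = 0.396.
X–Z: 5/26 differ, p = 0.192, d = 0.222.
Y–Z: 8/26 differ, p = 0.308, d = 0.396.
The smallest distance is between X and Z.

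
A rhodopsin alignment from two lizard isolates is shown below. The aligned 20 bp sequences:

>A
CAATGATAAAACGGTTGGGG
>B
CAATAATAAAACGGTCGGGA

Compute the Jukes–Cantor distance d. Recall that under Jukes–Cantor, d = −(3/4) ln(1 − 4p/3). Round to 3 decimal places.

0.167

The sequences differ at 3 of 20 sites (5, 16, 20), so p = 3/20 = 0.15.
d = −(3/4) ln(1 − 4p/3) = −0.75 ln(1 − 0.2) = −0.75 ln(0.8)
  = −0.75 × (-0.223144) = 0.167358 substitutions/site.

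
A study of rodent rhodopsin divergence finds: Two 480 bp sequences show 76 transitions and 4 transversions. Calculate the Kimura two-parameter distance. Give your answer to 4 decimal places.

0.2007

P = 76/480 ≈ 0.158333 and Q = 4/480 ≈ 0.008333.
Under the Kimura two-parameter model, d = −½ ln(1 − 2P − Q) − ¼ ln(1 − 2Q).
1 − 2P − Q = 0.675001, giving −½ ln(0.675001) = 0.196521.
1 − 2Q = 0.983334, giving −¼ ln(0.983334) = 0.004202.
d = 0.196521 + 0.004202 = 0.200723.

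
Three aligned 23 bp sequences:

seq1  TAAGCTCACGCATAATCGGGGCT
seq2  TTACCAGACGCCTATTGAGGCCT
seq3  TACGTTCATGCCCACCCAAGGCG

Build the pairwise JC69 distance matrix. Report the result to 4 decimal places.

seq1–seq2: 9/23 sites differ → p ≈ 0.391304, d = −0.75 ln(1 − 0.521739) = 0.553199 ≈ 0.5532.
seq1–seq3: 10/23 sites differ → p ≈ 0.434783, d = −0.75 ln(1 − 0.579711) = 0.650110 ≈ 0.6501.
seq2–seq3: 14/23 sites differ → p ≈ 0.608696, d = −0.75 ln(1 − 0.811595) = 1.251871 ≈ 1.2519.

d(seq1,seq2) = 0.5532, d(seq1,seq3) = 0.6501, d(seq2,seq3) = 1.2519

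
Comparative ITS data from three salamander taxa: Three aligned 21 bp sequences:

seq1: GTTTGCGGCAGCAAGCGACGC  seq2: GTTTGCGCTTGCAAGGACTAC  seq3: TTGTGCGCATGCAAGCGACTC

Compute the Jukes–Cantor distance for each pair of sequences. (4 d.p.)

d(seq1,seq2) = 0.5319, d(seq1,seq3) = 0.3597, d(seq2,seq3) = 0.5319

seq1–seq2: 8/21 sites differ → p ≈ 0.380952, d = −0.75 ln(1 − 0.507936) = 0.531860 ≈ 0.5319.
seq1–seq3: 6/21 sites differ → p ≈ 0.285714, d = −0.75 ln(1 − 0.380952) = 0.359679 ≈ 0.3597.
seq2–seq3: 8/21 sites differ → p ≈ 0.380952, d = −0.75 ln(1 − 0.507936) = 0.531860 ≈ 0.5319.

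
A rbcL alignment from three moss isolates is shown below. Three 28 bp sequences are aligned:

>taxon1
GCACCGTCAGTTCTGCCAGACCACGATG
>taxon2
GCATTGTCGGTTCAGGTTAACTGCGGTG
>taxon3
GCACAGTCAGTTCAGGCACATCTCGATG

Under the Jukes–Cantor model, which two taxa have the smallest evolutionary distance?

taxon1 and taxon3

taxon1–taxon2: 11/28 differ, p = 0.393, d = 0.556.
taxon1–taxon3: 6/28 differ, p = 0.214, d = 0.252.
taxon2–taxon3: 10/28 differ, p = 0.357, d = 0.485.
The smallest distance is between taxon1 and taxon3.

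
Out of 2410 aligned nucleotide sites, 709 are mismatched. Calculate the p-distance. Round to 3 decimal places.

0.294

p = 709/2410 = 0.294190… ≈ 0.294 (to 3 d.p.).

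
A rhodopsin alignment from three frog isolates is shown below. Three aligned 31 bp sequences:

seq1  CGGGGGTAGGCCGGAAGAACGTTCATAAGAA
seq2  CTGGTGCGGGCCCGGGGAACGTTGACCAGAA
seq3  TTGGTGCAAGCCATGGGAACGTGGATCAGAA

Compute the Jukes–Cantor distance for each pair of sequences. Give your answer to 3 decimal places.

d(seq1,seq2) = 0.422, d(seq1,seq3) = 0.544, d(seq2,seq3) = 0.269

seq1–seq2: 10/31 sites differ → p ≈ 0.322581, d = −0.75 ln(1 − 0.430108) = 0.421731 ≈ 0.422.
seq1–seq3: 12/31 sites differ → p ≈ 0.387097, d = −0.75 ln(1 − 0.516129) = 0.544453 ≈ 0.544.
seq2–seq3: 7/31 sites differ → p ≈ 0.225806, d = −0.75 ln(1 − 0.301075) = 0.268659 ≈ 0.269.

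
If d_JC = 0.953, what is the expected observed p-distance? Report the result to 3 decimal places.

p = (3/4)(1 − e^(−4d/3)) = 0.75 × (1 − e^(-1.270667)) = 0.75 × (1 − 0.280644) = 0.539517.

0.540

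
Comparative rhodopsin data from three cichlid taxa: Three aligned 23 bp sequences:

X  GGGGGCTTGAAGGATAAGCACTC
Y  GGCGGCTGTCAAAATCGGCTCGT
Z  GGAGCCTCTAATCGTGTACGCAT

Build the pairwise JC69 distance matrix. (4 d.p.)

d(X,Y) = 0.7614, d(X,Z) = 1.0507, d(Y,Z) = 0.8922

X–Y: 11/23 sites differ → p ≈ 0.478261, d = −0.75 ln(1 − 0.637681) = 0.761423 ≈ 0.7614.
X–Z: 13/23 sites differ → p ≈ 0.565217, d = −0.75 ln(1 − 0.753623) = 1.050669 ≈ 1.0507.
Y–Z: 12/23 sites differ → p ≈ 0.521739, d = −0.75 ln(1 − 0.695652) = 0.892188 ≈ 0.8922.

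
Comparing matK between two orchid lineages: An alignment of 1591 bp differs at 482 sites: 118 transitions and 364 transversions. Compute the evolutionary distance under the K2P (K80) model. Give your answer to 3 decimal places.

0.390

P = 118/1591 ≈ 0.074167 and Q = 364/1591 ≈ 0.228787.
Under the Kimura two-parameter model, d = −½ ln(1 − 2P − Q) − ¼ ln(1 − 2Q).
1 − 2P − Q = 0.622879, giving −½ ln(0.622879) = 0.236702.
1 − 2Q = 0.542426, giving −¼ ln(0.542426) = 0.152926.
d = 0.236702 + 0.152926 = 0.389628.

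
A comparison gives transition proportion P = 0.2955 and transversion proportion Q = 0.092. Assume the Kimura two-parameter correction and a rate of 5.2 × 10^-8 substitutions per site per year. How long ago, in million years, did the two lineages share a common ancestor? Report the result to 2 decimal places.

6.01

Under the Kimura two-parameter model, d = −½ ln(1 − 2P − Q) − ¼ ln(1 − 2Q).
1 − 2P − Q = 0.317, giving −½ ln(0.317) = 0.574427.
1 − 2Q = 0.816, giving −¼ ln(0.816) = 0.050835.
d = 0.574427 + 0.050835 = 0.625262.
Under a molecular clock d = 2μt, so t = d/(2μ) = 0.625262 / (2 × 5.2 × 10^-8) = 6.01 million years.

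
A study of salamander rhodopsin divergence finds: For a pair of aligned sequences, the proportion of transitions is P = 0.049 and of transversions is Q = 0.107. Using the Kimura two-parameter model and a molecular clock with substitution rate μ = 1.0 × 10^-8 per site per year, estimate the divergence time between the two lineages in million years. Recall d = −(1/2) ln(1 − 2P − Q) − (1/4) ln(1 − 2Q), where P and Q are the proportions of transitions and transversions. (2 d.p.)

Under the Kimura two-parameter model, d = −½ ln(1 − 2P − Q) − ¼ ln(1 − 2Q).
1 − 2P − Q = 0.795, giving −½ ln(0.795) = 0.114707.
1 − 2Q = 0.786, giving −¼ ln(0.786) = 0.060200.
d = 0.114707 + 0.060200 = 0.174907.
Under a molecular clock d = 2μt, so t = d/(2μ) = 0.174907 / (2 × 1.0 × 10^-8) = 8.75 million years.

8.75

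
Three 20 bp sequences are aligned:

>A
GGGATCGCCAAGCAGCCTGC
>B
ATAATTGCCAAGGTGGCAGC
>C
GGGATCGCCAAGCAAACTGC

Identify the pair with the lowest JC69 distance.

A and C

A–B: 8/20 differ, p = 0.400, d = 0.572.
A–C: 2/20 differ, p = 0.100, d = 0.107.
B–C: 9/20 differ, p = 0.450, d = 0.687.
The smallest distance is between A and C.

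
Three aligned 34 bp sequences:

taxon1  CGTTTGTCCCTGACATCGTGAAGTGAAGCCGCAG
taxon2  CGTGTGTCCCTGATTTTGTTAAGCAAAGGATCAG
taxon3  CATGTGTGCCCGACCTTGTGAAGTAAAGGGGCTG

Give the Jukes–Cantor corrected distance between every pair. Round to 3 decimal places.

taxon1–taxon2: 10/34 sites differ → p ≈ 0.294118, d = −0.75 ln(1 − 0.392157) = 0.373379 ≈ 0.373.
taxon1–taxon3: 10/34 sites differ → p ≈ 0.294118, d = −0.75 ln(1 − 0.392157) = 0.373379 ≈ 0.373.
taxon2–taxon3: 10/34 sites differ → p ≈ 0.294118, d = −0.75 ln(1 − 0.392157) = 0.373379 ≈ 0.373.

d(taxon1,taxon2) = 0.373, d(taxon1,taxon3) = 0.373, d(taxon2,taxon3) = 0.373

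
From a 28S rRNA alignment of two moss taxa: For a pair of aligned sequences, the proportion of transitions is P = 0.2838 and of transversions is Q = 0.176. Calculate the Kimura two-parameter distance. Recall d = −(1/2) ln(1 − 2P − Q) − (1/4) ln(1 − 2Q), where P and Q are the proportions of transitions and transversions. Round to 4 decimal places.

Under the Kimura two-parameter model, d = −½ ln(1 − 2P − Q) − ¼ ln(1 − 2Q).
1 − 2P − Q = 0.2564, giving −½ ln(0.2564) = 0.680508.
1 − 2Q = 0.648, giving −¼ ln(0.648) = 0.108466.
d = 0.680508 + 0.108466 = 0.788974.

0.7890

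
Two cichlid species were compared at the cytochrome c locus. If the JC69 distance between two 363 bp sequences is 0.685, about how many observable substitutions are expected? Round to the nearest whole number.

Invert JC69: p = (3/4)(1 − e^(−4d/3)) = 0.75 × (1 − e^(-0.913333)) = 0.75 × (1 − 0.401185) = 0.449111.
Expected differing sites = pL ≈ 0.449111 × 363 = 163.027293 ≈ 163.

163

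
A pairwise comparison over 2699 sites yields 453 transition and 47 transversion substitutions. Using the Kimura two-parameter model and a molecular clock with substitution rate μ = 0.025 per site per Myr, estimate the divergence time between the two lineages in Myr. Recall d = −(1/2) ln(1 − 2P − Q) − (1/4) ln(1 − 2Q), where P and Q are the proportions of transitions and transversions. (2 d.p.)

P = 453/2699 ≈ 0.16784 and Q = 47/2699 ≈ 0.017414.
Under the Kimura two-parameter model, d = −½ ln(1 − 2P − Q) − ¼ ln(1 − 2Q).
1 − 2P − Q = 0.646906, giving −½ ln(0.646906) = 0.217777.
1 − 2Q = 0.965172, giving −¼ ln(0.965172) = 0.008862.
d = 0.217777 + 0.008862 = 0.226639.
Under a molecular clock d = 2μt, so t = d/(2μ) = 0.226639 / (2 × 0.025) = 4.53 Myr.

4.53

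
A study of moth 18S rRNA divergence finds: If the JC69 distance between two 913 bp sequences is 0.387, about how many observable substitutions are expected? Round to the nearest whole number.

Invert JC69: p = (3/4)(1 − e^(−4d/3)) = 0.75 × (1 − e^(-0.516)) = 0.75 × (1 − 0.596903) = 0.302323.
Expected differing sites = pL ≈ 0.302323 × 913 = 276.020899 ≈ 276.

276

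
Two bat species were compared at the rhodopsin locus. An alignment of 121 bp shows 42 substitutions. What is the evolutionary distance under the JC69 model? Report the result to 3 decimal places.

p = 42/121 ≈ 0.347107.
d = −(3/4) ln(1 − 4p/3) = −0.75 ln(1 − 0.462809) = −0.75 ln(0.537191)
  = −0.75 × (-0.621402) = 0.466052 substitutions/site.

0.466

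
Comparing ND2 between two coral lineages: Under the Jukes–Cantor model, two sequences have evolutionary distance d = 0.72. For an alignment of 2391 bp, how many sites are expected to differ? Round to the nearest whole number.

1107

Invert JC69: p = (3/4)(1 − e^(−4d/3)) = 0.75 × (1 − e^(-0.96)) = 0.75 × (1 − 0.382893) = 0.462830.
Expected differing sites = pL ≈ 0.462830 × 2391 = 1106.62653 ≈ 1107.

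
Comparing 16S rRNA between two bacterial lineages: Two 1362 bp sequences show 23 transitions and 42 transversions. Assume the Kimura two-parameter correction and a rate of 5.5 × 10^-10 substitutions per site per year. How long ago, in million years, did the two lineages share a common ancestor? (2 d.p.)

P = 23/1362 ≈ 0.016887 and Q = 42/1362 ≈ 0.030837.
Under the Kimura two-parameter model, d = −½ ln(1 − 2P − Q) − ¼ ln(1 − 2Q).
1 − 2P − Q = 0.935389, giving −½ ln(0.935389) = 0.033396.
1 − 2Q = 0.938326, giving −¼ ln(0.938326) = 0.015914.
d = 0.033396 + 0.015914 = 0.049310.
Under a molecular clock d = 2μt, so t = d/(2μ) = 0.049310 / (2 × 5.5 × 10^-10) = 44.83 million years.

44.83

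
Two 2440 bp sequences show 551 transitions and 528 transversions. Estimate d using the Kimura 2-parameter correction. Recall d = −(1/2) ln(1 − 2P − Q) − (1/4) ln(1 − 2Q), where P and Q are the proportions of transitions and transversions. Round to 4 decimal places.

P = 551/2440 ≈ 0.22582 and Q = 528/2440 ≈ 0.216393.
Under the Kimura two-parameter model, d = −½ ln(1 − 2P − Q) − ¼ ln(1 − 2Q).
1 − 2P − Q = 0.331967, giving −½ ln(0.331967) = 0.551360.
1 − 2Q = 0.567214, giving −¼ ln(0.567214) = 0.141755.
d = 0.551360 + 0.141755 = 0.693115.

0.6931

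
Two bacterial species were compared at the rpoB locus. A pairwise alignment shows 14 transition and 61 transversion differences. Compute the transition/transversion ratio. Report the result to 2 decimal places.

0.23

R = 14/61 = 0.229508… ≈ 0.23 (to 2 d.p.).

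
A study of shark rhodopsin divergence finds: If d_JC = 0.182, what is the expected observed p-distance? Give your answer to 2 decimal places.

0.16

p = (3/4)(1 − e^(−4d/3)) = 0.75 × (1 − e^(-0.242667)) = 0.75 × (1 − 0.784533) = 0.161600.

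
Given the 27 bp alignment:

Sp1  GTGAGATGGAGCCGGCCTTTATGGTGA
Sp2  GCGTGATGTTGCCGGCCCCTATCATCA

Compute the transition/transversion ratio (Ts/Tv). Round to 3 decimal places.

0.800

Transitions are A↔G and C↔T; transversions are all other mismatches.
Transitions: 4. Transversions: 5.
R = 4/5 = 0.800.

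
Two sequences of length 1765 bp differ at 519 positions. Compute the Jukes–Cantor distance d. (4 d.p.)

0.3733

p = 519/1765 ≈ 0.294051.
d = −(3/4) ln(1 − 4p/3) = −0.75 ln(1 − 0.392068) = −0.75 ln(0.607932)
  = −0.75 × (-0.497692) = 0.373269 substitutions/site.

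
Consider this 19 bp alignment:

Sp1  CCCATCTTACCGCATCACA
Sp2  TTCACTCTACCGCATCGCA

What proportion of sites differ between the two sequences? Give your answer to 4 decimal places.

0.3158

The sequences differ at 6 of 19 positions (sites 1, 2, 5, 6, 7, 17).
p = 6/19 = 0.315789… ≈ 0.3158 (to 4 d.p.).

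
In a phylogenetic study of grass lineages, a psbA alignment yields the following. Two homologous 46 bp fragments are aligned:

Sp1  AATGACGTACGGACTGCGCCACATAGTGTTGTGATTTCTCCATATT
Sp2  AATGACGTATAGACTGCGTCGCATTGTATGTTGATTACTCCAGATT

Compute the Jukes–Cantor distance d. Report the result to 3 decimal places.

The sequences differ at 10 of 46 sites (10, 11, 19, 21, 25, 28, 30, 31, 37, 43), so p = 10/46 ≈ 0.217391.
d = −(3/4) ln(1 − 4p/3) = −0.75 ln(1 − 0.289855) = −0.75 ln(0.710145)
  = −0.75 × (-0.342286) = 0.256715 substitutions/site.

0.257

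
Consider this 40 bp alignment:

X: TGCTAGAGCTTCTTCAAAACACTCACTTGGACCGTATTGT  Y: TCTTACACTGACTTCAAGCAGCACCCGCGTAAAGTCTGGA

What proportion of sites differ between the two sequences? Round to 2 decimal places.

0.53

The sequences differ at 21 of 40 positions.
p = 21/40 = 0.525 ≈ 0.53 (to 2 d.p.).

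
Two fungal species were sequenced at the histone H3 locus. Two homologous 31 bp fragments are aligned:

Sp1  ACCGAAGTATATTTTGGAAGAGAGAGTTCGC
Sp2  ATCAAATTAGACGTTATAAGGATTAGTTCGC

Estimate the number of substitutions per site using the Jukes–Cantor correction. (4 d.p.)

The sequences differ at 12 of 31 sites, so p = 12/31 ≈ 0.387097.
d = −(3/4) ln(1 − 4p/3) = −0.75 ln(1 − 0.516129) = −0.75 ln(0.483871)
  = −0.75 × (-0.725937) = 0.544453 substitutions/site.

0.5445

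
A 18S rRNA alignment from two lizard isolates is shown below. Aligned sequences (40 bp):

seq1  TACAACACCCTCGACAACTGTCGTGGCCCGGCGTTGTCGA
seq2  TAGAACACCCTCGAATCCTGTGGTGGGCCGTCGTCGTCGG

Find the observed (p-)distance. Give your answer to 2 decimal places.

0.23

The sequences differ at 9 of 40 positions (sites 3, 15, 16, 17, 22, 27, 31, 35, 40).
p = 9/40 = 0.225 ≈ 0.23 (to 2 d.p.).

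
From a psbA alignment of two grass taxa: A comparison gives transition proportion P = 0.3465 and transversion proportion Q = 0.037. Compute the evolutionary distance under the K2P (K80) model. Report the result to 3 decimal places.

Under the Kimura two-parameter model, d = −½ ln(1 − 2P − Q) − ¼ ln(1 − 2Q).
1 − 2P − Q = 0.27, giving −½ ln(0.27) = 0.654667.
1 − 2Q = 0.926, giving −¼ ln(0.926) = 0.019220.
d = 0.654667 + 0.019220 = 0.673887.

0.674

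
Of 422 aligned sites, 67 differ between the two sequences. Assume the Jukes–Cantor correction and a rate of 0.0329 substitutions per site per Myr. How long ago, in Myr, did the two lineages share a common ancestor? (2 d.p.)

2.71

p = 67/422 ≈ 0.158768.
d = −(3/4) ln(1 − 4p/3) = −0.75 ln(1 − 0.211691) = −0.75 ln(0.788309)
  = −0.75 × (-0.237865) = 0.178399 substitutions/site.
Under a molecular clock d = 2μt, so t = d/(2μ) = 0.178399 / (2 × 0.0329) = 2.71 Myr.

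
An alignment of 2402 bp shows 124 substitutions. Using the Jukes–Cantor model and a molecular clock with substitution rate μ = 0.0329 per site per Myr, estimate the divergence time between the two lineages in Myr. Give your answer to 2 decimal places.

0.81

p = 124/2402 ≈ 0.051624.
d = −(3/4) ln(1 − 4p/3) = −0.75 ln(1 − 0.068832) = −0.75 ln(0.931168)
  = −0.75 × (-0.071316) = 0.053487 substitutions/site.
Under a molecular clock d = 2μt, so t = d/(2μ) = 0.053487 / (2 × 0.0329) = 0.81 Myr.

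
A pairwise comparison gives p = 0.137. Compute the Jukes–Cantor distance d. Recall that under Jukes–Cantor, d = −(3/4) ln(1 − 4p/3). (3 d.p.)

0.151

d = −(3/4) ln(1 − 4p/3) = −0.75 ln(1 − 0.182667) = −0.75 ln(0.817333)
  = −0.75 × (-0.201709) = 0.151282 substitutions/site.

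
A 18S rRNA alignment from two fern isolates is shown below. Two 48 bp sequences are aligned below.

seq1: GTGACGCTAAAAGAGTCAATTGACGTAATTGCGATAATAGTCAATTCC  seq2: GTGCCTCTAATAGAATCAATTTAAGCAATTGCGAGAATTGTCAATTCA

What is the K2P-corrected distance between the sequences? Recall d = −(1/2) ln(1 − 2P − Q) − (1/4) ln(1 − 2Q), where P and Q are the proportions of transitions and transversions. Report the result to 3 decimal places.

Of 48 sites, 2 differences are transitions and 8 are transversions, so P = 2/48 ≈ 0.041667 and Q = 8/48 ≈ 0.166667.
Under the Kimura two-parameter model, d = −½ ln(1 − 2P − Q) − ¼ ln(1 − 2Q).
1 − 2P − Q = 0.749999, giving −½ ln(0.749999) = 0.143842.
1 − 2Q = 0.666666, giving −¼ ln(0.666666) = 0.101367.
d = 0.143842 + 0.101367 = 0.245209.

0.245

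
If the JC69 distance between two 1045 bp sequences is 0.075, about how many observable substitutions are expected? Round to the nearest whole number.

75

Invert JC69: p = (3/4)(1 − e^(−4d/3)) = 0.75 × (1 − e^(-0.1)) = 0.75 × (1 − 0.904837) = 0.071372.
Expected differing sites = pL ≈ 0.071372 × 1045 = 74.58374 ≈ 75.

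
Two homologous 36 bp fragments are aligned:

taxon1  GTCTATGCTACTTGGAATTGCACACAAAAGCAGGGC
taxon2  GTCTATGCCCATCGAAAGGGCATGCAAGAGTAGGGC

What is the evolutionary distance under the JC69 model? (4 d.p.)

The sequences differ at 11 of 36 sites, so p = 11/36 ≈ 0.305556.
d = −(3/4) ln(1 − 4p/3) = −0.75 ln(1 − 0.407408) = −0.75 ln(0.592592)
  = −0.75 × (-0.523249) = 0.392437 substitutions/site.

0.3924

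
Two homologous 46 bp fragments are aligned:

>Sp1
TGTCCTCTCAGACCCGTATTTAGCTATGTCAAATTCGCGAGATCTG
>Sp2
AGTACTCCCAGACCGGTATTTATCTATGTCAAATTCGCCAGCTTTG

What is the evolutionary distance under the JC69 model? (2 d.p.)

The sequences differ at 8 of 46 sites (1, 4, 8, 15, 23, 39, 42, 44), so p = 8/46 ≈ 0.173913.
d = −(3/4) ln(1 − 4p/3) = −0.75 ln(1 − 0.231884) = −0.75 ln(0.768116)
  = −0.75 × (-0.263815) = 0.197861 substitutions/site.

0.20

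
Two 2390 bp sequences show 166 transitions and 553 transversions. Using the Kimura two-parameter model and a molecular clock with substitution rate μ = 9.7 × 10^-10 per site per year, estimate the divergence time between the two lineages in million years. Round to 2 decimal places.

P = 166/2390 ≈ 0.069456 and Q = 553/2390 ≈ 0.231381.
Under the Kimura two-parameter model, d = −½ ln(1 − 2P − Q) − ¼ ln(1 − 2Q).
1 − 2P − Q = 0.629707, giving −½ ln(0.629707) = 0.231250.
1 − 2Q = 0.537238, giving −¼ ln(0.537238) = 0.155329.
d = 0.231250 + 0.155329 = 0.386579.
Under a molecular clock d = 2μt, so t = d/(2μ) = 0.386579 / (2 × 9.7 × 10^-10) = 199.27 million years.

199.27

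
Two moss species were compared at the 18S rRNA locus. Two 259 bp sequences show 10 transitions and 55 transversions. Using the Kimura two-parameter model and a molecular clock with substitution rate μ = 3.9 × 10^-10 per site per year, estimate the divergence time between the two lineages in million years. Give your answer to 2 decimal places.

P = 10/259 ≈ 0.03861 and Q = 55/259 ≈ 0.212355.
Under the Kimura two-parameter model, d = −½ ln(1 − 2P − Q) − ¼ ln(1 − 2Q).
1 − 2P − Q = 0.710425, giving −½ ln(0.710425) = 0.170946.
1 − 2Q = 0.57529, giving −¼ ln(0.57529) = 0.138220.
d = 0.170946 + 0.138220 = 0.309166.
Under a molecular clock d = 2μt, so t = d/(2μ) = 0.309166 / (2 × 3.9 × 10^-10) = 396.37 million years.

396.37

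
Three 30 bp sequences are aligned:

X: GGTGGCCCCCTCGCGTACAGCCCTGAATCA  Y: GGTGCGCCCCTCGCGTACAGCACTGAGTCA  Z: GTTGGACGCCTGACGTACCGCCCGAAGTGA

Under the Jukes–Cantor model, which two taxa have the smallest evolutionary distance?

X and Y

X–Y: 4/30 differ, p = 0.133, d = 0.147.
X–Z: 10/30 differ, p = 0.333, d = 0.441.
Y–Z: 11/30 differ, p = 0.367, d = 0.503.
The smallest distance is between X and Y.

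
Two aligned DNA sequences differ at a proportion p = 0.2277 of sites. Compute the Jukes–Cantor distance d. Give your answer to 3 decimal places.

0.271

d = −(3/4) ln(1 − 4p/3) = −0.75 ln(1 − 0.3036) = −0.75 ln(0.6964)
  = −0.75 × (-0.361831) = 0.271373 substitutions/site.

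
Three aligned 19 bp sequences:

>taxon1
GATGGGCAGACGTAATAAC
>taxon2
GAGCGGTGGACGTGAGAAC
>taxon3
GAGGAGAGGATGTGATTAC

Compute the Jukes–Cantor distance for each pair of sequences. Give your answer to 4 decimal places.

d(taxon1,taxon2) = 0.4099, d(taxon1,taxon3) = 0.5068, d(taxon2,taxon3) = 0.4099

taxon1–taxon2: 6/19 sites differ → p ≈ 0.315789, d = −0.75 ln(1 − 0.421052) = 0.409907 ≈ 0.4099.
taxon1–taxon3: 7/19 sites differ → p ≈ 0.368421, d = −0.75 ln(1 − 0.491228) = 0.506816 ≈ 0.5068.
taxon2–taxon3: 6/19 sites differ → p ≈ 0.315789, d = −0.75 ln(1 − 0.421052) = 0.409907 ≈ 0.4099.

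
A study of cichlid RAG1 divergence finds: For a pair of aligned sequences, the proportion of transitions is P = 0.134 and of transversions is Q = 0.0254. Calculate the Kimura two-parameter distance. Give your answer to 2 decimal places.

0.19

Under the Kimura two-parameter model, d = −½ ln(1 − 2P − Q) − ¼ ln(1 − 2Q).
1 − 2P − Q = 0.7066, giving −½ ln(0.7066) = 0.173645.
1 − 2Q = 0.9492, giving −¼ ln(0.9492) = 0.013034.
d = 0.173645 + 0.013034 = 0.186679.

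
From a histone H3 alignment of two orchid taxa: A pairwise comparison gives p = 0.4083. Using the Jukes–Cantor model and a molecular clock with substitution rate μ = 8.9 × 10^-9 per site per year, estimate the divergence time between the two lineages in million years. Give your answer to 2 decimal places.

33.12

d = −(3/4) ln(1 − 4p/3) = −0.75 ln(1 − 0.5444) = −0.75 ln(0.4556)
  = −0.75 × (-0.786140) = 0.589605 substitutions/site.
Under a molecular clock d = 2μt, so t = d/(2μ) = 0.589605 / (2 × 8.9 × 10^-9) = 33.12 million years.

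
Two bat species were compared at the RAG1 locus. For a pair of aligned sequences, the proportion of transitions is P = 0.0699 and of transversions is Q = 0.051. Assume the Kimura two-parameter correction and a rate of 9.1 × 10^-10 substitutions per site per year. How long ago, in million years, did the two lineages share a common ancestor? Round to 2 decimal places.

Under the Kimura two-parameter model, d = −½ ln(1 − 2P − Q) − ¼ ln(1 − 2Q).
1 − 2P − Q = 0.8092, giving −½ ln(0.8092) = 0.105855.
1 − 2Q = 0.898, giving −¼ ln(0.898) = 0.026896.
d = 0.105855 + 0.026896 = 0.132751.
Under a molecular clock d = 2μt, so t = d/(2μ) = 0.132751 / (2 × 9.1 × 10^-10) = 72.94 million years.

72.94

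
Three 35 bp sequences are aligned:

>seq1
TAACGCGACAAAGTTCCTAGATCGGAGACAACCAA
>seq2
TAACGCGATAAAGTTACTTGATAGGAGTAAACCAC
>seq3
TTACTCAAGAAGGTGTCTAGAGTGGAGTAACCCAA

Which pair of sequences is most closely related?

seq1–seq2: 7/35 differ, p = 0.200, d = 0.233.
seq1–seq3: 12/35 differ, p = 0.343, d = 0.458.
seq2–seq3: 12/35 differ, p = 0.343, d = 0.458.
The smallest distance is between seq1 and seq2.

seq1 and seq2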